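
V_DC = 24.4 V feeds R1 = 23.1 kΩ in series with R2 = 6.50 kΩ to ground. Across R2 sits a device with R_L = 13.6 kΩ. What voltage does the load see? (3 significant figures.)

V_out ≈ 3.90 V

First combine the lower leg with the load: R2 ‖ R_L = 4.398 kΩ.
Voltage divider with the loaded lower leg: V_out = 24.4 × 4.398/(23.1 + 4.398) = 24.4 × 0.1599 = 3.903 V.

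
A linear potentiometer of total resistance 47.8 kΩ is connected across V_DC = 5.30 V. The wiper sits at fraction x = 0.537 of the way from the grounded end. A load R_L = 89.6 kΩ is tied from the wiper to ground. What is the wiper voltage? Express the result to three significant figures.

The pot divides into 22.13 kΩ above the wiper and 25.67 kΩ below.
Lower segment in parallel with the load: 25.67 ‖ 89.6 = 19.95 kΩ.
V_out = 5.30 × 19.95/(22.13 + 19.95) = 2.513 V.
(Unloaded: V_out = x·V_DC = 2.85 V.)

V_out ≈ 2.51 V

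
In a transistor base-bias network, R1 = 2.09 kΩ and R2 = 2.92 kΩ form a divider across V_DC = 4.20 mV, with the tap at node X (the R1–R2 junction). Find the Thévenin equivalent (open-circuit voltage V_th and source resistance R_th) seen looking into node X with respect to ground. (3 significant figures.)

Open-circuit (no load on X): V_th = V_DC · R2/(R1 + R2) = 4.20 × 2.92/(2.090 + 2.92) = 2.448 mV.
With V_DC suppressed (replaced by a short), R_th = R1 ‖ R2 = (2.090 × 2.92)/(2.090 + 2.92) = 1.218 kΩ.

V_th ≈ 2.45 mV, R_th ≈ 1.22 kΩ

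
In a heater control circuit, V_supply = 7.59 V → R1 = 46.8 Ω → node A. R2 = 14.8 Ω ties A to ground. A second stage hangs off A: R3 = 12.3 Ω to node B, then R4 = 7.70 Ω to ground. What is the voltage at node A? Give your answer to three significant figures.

V_A ≈ 1.17 V

Looking into the second stage from A: R3 + R4 = 20.00 Ω appears in parallel with R2.
R2 ‖ (R3+R4) = 8.506 Ω.
V_A = 7.59 × 8.506/(46.8 + 8.506) = 1.167 V.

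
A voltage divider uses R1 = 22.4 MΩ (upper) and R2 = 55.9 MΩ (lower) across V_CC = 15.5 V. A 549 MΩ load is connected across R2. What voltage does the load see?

V_out ≈ 10.8 V

R2 ‖ R_L = (55.9 × 549)/(55.9 + 549) = 50.73 MΩ.
Voltage divider with the loaded lower leg: V_out = 15.5 × 50.73/(22.4 + 50.73) = 15.5 × 0.6937 = 10.75 V.
(Unloaded it would be 11.1 V; the load pulls it down.)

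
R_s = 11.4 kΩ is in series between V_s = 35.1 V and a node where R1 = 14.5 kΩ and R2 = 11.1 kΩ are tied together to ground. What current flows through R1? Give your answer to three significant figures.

Parallel bank: R_p = 1/(1/14.5 + 1/11.1) = 6.287 kΩ.
V_A = 35.1 × 6.287/17.69 = 12.48 V.
Branch current I = V_A/R1 = 12.48/14.5 = 0.8605 mA.

I ≈ 0.860 mA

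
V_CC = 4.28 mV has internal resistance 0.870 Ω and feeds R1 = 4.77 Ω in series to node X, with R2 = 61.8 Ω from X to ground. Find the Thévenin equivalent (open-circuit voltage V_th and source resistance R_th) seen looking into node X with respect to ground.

R1' = 0.870 + 4.77 = 5.640 Ω (source resistance + R1).
With X open, the divider is unloaded: V_th = 4.28 × 61.8/67.44 = 3.922 mV.
Zeroing V_CC shorts the top of R1' to ground, so R_th = R1' ‖ R2 = 5.168 Ω.

V_th ≈ 3.92 mV, R_th ≈ 5.17 Ω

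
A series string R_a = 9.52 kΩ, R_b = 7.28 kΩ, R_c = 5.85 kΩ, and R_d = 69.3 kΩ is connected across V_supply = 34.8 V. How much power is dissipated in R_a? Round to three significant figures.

Series current I = V_supply/ΣR = 34.8/91.95 = 0.3785 mA.
P = I²R = 0.1432 × 9.52 = 1.364 mW.

P ≈ 1.36 mW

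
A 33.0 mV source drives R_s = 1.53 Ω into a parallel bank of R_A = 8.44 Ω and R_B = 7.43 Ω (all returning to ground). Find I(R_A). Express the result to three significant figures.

I ≈ 2.82 mA

Combine the parallel branches: R_p = (1/8.44 + 1/7.43)⁻¹ = 3.951 Ω.
Node voltage V_A = V_CC · R_p/(R_s + R_p) = 33.0 × 0.7209 = 23.79 mV.
I(R_A) = V_A / R_A = 23.79/8.44 = 2.819 mA.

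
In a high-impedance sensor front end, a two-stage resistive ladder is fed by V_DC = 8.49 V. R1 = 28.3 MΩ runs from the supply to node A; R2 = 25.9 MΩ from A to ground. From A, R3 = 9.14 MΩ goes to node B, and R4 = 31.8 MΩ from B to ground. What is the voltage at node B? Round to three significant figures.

Node A sees R2 in parallel with the series input of stage 2, R3 + R4 = 40.94 MΩ.
R2 ‖ (R3+R4) = 15.86 MΩ.
So V_A = 8.49 × 0.3592 = 3.050 V.
Stage 2 is unloaded, so V_B = V_A · R4/(R3+R4) = 3.050 × 31.8/40.94 = 2.369 V.

V_B ≈ 2.37 V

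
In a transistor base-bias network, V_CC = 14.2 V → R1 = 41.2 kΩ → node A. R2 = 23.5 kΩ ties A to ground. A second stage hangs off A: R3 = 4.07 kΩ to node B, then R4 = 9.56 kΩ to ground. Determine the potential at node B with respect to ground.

The second stage (R3 + R4 = 13.63 kΩ) loads node A in parallel with R2.
R2 ‖ (R3+R4) = 8.627 kΩ.
V_A = 14.2 × 8.627/(41.2 + 8.627) = 2.458 V.
V_B = V_A × 0.7014 = 1.724 V.

V_B ≈ 1.72 V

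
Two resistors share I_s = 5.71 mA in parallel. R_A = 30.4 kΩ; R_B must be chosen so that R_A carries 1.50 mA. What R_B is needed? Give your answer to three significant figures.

R_B ≈ 10.8 kΩ

Two-branch current divider: I_A = I_s · R_B/(R_A + R_B).
With f = 0.2627, R_B = R_A · f/(1−f) = 30.4 × 0.3563 = 10.83 kΩ.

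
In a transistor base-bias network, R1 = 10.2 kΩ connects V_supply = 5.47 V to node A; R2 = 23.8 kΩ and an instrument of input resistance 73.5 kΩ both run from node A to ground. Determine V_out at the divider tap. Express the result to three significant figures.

R2 ‖ R_L = (23.8 × 73.5)/(23.8 + 73.5) = 17.98 kΩ.
Voltage divider with the loaded lower leg: V_out = 5.47 × 17.98/(10.2 + 17.98) = 5.47 × 0.6380 = 3.490 V.

V_out ≈ 3.49 V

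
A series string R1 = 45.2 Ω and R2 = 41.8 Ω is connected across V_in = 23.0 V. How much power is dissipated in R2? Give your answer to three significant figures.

ΣR = 87.00 Ω → I = 23.0/87.00 = 0.2644 A.
P(R2) = I²·R2 = (0.2644)² × 41.8 = 2.921 W.

P ≈ 2.92 W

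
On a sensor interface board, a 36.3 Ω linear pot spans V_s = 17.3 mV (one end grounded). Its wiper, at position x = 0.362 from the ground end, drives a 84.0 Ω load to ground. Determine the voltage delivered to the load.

The pot divides into 23.16 Ω above the wiper and 13.14 Ω below.
R_L loads the lower segment: effective lower R = 11.36 Ω.
Then V_out = V_s · 11.36/(23.16 + 11.36) = 5.694 mV.
(Unloaded: V_out = x·V_s = 6.26 mV.)

V_out ≈ 5.69 mV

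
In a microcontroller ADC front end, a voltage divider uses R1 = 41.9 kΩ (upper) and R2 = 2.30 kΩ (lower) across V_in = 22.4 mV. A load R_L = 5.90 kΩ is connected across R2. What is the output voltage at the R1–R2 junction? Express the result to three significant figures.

V_out ≈ 0.851 mV

R2 ‖ R_L = (2.30 × 5.90)/(2.30 + 5.90) = 1.655 kΩ.
Then V_out = V_in · R2'/(R1 + R2') = 22.4 × 1.655/43.55 = 0.8511 mV.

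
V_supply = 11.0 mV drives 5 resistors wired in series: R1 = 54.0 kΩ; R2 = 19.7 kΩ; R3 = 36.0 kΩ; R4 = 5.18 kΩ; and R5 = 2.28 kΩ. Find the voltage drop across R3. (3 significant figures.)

Series total: ΣR = 54.0 + 19.7 + 36.0 + 5.18 + 2.28 = 117.2 kΩ.
V = V_supply · R/ΣR = 11.0 × 0.3073 = 3.380 mV.

V ≈ 3.38 mV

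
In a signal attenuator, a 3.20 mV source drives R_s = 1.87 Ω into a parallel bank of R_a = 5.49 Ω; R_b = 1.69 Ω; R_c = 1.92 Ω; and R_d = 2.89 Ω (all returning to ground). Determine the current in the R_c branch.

I ≈ 0.410 mA

Combine the parallel branches: R_p = (1/5.49 + 1/1.69 + 1/1.92 + 1/2.89)⁻¹ = 0.6095 Ω.
Node voltage V_A = V_CC · R_p/(R_s + R_p) = 3.20 × 0.2458 = 0.7866 mV.
Branch current I = V_A/R_c = 0.7866/1.92 = 0.4097 mA.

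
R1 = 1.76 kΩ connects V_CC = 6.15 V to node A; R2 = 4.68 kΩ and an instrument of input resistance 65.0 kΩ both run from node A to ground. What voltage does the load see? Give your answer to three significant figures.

First combine the lower leg with the load: R2 ‖ R_L = 4.366 kΩ.
Then V_out = V_CC · R2'/(R1 + R2') = 6.15 × 4.366/6.126 = 4.383 V.
(Unloaded it would be 4.47 V; the load pulls it down.)

V_out ≈ 4.38 V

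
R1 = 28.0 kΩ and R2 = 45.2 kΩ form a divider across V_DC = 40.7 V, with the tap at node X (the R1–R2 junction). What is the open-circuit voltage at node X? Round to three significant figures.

V_th ≈ 25.1 V

With X open, the divider is unloaded: V_th = 40.7 × 45.2/73.20 = 25.13 V.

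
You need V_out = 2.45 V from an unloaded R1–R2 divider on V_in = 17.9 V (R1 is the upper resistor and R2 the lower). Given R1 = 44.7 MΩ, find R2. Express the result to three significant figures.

R2 ≈ 7.09 MΩ

Required fraction k = V_out/V_in = 0.1369.
R2 = R1 · 0.1369/(1 − 0.1369) = 7.088 MΩ.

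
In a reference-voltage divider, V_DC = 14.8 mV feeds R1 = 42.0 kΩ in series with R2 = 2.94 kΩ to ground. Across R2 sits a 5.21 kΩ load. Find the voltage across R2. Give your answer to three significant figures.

V_out ≈ 0.634 mV

R2 ‖ R_L = (2.94 × 5.21)/(2.94 + 5.21) = 1.879 kΩ.
Then V_out = V_DC · R2'/(R1 + R2') = 14.8 × 1.879/43.88 = 0.6339 mV.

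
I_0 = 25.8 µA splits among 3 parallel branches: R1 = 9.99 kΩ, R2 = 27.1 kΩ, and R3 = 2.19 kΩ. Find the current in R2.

I ≈ 1.60 µA

Conductances: ΣG = 1/9.99 + 1/27.1 + 1/2.19 = 0.5936 (1/kΩ).
Current divider: I(R2) = I_0 · G_k/ΣG = 25.8 × (0.03690/0.5936) = 25.8 × 0.06216 = 1.604 µA.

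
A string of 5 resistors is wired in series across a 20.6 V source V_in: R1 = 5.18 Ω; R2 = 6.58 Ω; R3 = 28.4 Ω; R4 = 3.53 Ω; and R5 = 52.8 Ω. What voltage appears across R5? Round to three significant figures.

ΣR = 5.18 + 6.58 + 28.4 + 3.53 + 52.8 = 96.49 Ω.
Voltage divider: V = V_in · (52.80 / 96.49) = 20.6 × 0.5472 = 11.27 V.

V ≈ 11.3 V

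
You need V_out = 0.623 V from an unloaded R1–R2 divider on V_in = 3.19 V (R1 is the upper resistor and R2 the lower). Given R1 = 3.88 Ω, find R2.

V_out/V_in = R2/(R1+R2) = 0.1953.
Rearranging, R2 = R1·k/(1−k) = 3.88 × 0.2427 = 0.9417 Ω.

R2 ≈ 0.942 Ω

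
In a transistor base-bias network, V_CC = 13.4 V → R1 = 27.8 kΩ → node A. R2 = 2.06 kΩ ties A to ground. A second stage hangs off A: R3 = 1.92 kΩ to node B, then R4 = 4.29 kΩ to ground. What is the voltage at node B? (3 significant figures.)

Node A sees R2 in parallel with the series input of stage 2, R3 + R4 = 6.210 kΩ.
R2 ‖ (R3+R4) = 1.547 kΩ.
First divider: V_A = V_CC · 1.547/(27.8 + 1.547) = 0.7063 V.
Then the unloaded second divider: V_B = V_A × R4/(R3+R4) = 0.7063 × 0.6908 = 0.4879 V.

V_B ≈ 0.488 V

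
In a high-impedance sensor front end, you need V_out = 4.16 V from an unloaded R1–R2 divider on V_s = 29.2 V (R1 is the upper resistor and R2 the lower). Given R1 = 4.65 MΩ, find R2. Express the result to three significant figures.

R2 ≈ 0.773 MΩ

The divider ratio is R2/(R1+R2) = 4.16/29.2 = 0.1425.
R2 = R1 · 0.1425/(1 − 0.1425) = 0.7725 MΩ.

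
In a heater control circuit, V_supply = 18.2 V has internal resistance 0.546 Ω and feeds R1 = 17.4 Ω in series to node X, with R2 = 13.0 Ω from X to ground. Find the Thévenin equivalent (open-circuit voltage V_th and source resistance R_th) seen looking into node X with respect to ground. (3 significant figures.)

R1' = 0.546 + 17.4 = 17.95 Ω (source resistance + R1).
Open-circuit (no load on X): V_th = V_supply · R2/(R1' + R2) = 18.2 × 13.0/(17.95 + 13.0) = 7.646 V.
Zeroing V_supply shorts the top of R1' to ground, so R_th = R1' ‖ R2 = 7.539 Ω.

V_th ≈ 7.65 V, R_th ≈ 7.54 Ω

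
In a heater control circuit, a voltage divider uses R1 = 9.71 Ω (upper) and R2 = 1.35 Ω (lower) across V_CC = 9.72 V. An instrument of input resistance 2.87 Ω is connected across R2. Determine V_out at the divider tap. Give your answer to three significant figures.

V_out ≈ 0.840 V

R2 ‖ R_L = (1.35 × 2.87)/(1.35 + 2.87) = 0.9181 Ω.
Voltage divider with the loaded lower leg: V_out = 9.72 × 0.9181/(9.71 + 0.9181) = 9.72 × 0.08639 = 0.8397 V.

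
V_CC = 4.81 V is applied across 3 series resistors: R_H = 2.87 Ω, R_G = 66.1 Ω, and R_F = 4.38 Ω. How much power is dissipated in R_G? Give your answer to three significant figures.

ΣR = 73.35 Ω → I = 4.81/73.35 = 0.06558 A.
V(R_G) = I·R = 4.335 V; P = V·I = 4.335 × 0.06558 = 0.2842 W.

P ≈ 0.284 W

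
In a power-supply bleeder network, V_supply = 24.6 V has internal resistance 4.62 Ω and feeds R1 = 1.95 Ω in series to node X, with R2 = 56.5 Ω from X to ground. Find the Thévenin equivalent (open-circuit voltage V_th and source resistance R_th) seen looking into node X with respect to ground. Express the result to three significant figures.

V_th ≈ 22.0 V, R_th ≈ 5.89 Ω

R1' = 4.62 + 1.95 = 6.570 Ω (source resistance + R1).
V_th is the unloaded tap voltage: V_supply · R2/(R1'+R2) = 24.6 × 0.8958 = 22.04 V.
Zeroing V_supply shorts the top of R1' to ground, so R_th = R1' ‖ R2 = 5.886 Ω.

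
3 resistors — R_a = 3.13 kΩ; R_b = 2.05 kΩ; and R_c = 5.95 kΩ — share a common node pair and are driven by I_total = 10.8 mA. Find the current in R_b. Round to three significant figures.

ΣG = 1/3.13 + 1/2.05 + 1/5.95 = 0.9754.
By the current-divider rule, I = I_total · G_k/ΣG = 10.8 × 0.5001 = 5.401 mA.

I ≈ 5.40 mA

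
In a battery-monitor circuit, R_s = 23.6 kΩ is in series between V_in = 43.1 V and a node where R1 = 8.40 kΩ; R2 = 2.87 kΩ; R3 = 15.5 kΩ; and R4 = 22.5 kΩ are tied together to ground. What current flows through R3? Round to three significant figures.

I ≈ 0.190 mA

Equivalent of the parallel group: R_p = 1.735 kΩ.
Node voltage V_A = V_in · R_p/(R_s + R_p) = 43.1 × 0.06847 = 2.951 V.
I(R3) = V_A / R3 = 2.951/15.5 = 0.1904 mA.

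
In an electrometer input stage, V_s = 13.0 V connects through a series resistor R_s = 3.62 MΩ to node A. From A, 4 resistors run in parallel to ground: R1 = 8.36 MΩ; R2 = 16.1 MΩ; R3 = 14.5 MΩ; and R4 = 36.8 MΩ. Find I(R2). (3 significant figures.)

Equivalent of the parallel group: R_p = 3.599 MΩ.
Node voltage V_A = V_s · R_p/(R_s + R_p) = 13.0 × 0.4985 = 6.481 V.
I(R2) = V_A / R2 = 6.481/16.1 = 0.4025 µA.

I ≈ 0.403 µA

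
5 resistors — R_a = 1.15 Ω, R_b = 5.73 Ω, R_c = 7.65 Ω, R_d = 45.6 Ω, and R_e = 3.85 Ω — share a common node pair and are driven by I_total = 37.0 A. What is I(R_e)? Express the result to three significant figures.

I ≈ 6.60 A

ΣG = 1/1.15 + 1/5.73 + 1/7.65 + 1/45.6 + 1/3.85 = 1.456.
R_e takes the fraction G_k/ΣG = 0.2597/1.456 = 0.1783, so I = 37.0 × 0.1783 = 6.598 A.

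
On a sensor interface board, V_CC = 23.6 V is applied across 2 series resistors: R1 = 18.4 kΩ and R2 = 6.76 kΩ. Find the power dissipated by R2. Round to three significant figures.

ΣR = 25.16 kΩ → I = 23.6/25.16 = 0.9380 mA.
P(R2) = I²·R2 = (0.9380)² × 6.76 = 5.948 mW.

P ≈ 5.95 mW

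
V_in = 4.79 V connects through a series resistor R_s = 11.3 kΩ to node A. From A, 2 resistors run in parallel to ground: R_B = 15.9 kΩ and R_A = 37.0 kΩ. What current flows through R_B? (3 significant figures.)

I ≈ 0.149 mA

Parallel bank: R_p = 1/(1/15.9 + 1/37.0) = 11.12 kΩ.
Node voltage V_A = V_in · R_p/(R_s + R_p) = 4.79 × 0.4960 = 2.376 V.
Branch current I = V_A/R_B = 2.376/15.9 = 0.1494 mA.
(Equivalently: I_total = 0.2136 mA, then current-divider fraction G_k/ΣG = 0.6994.)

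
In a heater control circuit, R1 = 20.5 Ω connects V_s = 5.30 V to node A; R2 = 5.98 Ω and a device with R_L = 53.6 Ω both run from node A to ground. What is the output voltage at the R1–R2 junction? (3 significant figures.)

First combine the lower leg with the load: R2 ‖ R_L = 5.380 Ω.
Now apply the divider: V_out = 5.30 × 0.2079 = 1.102 V.

V_out ≈ 1.10 V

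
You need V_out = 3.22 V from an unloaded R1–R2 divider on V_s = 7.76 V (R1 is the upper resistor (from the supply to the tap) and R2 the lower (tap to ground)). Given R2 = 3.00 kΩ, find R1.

R1 ≈ 4.23 kΩ

Required fraction k = V_out/V_s = 0.4149.
R1 = R2·(1/k − 1) = 3.00 × 1.410 = 4.230 kΩ.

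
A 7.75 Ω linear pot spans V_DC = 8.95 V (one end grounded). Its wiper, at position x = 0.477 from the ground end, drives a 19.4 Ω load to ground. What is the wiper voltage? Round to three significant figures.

V_out ≈ 3.88 V

Lower segment x·R_p = 3.697 Ω; upper segment (1−x)·R_p = 4.053 Ω.
R_L loads the lower segment: effective lower R = 3.105 Ω.
Then V_out = V_DC · 3.105/(4.053 + 3.105) = 3.882 V.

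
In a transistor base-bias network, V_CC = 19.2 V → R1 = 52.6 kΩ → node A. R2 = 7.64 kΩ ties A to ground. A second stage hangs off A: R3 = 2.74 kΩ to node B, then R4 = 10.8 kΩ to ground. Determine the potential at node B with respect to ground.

The second stage (R3 + R4 = 13.54 kΩ) loads node A in parallel with R2.
Effective lower resistance at A: R2 ‖ 13.54 = 4.884 kΩ.
V_A = 19.2 × 4.884/(52.6 + 4.884) = 1.631 V.
Then the unloaded second divider: V_B = V_A × R4/(R3+R4) = 1.631 × 0.7976 = 1.301 V.

V_B ≈ 1.30 V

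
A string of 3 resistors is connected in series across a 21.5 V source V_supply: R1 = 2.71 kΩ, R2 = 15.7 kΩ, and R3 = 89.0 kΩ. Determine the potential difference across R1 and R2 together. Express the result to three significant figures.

V ≈ 3.69 V

Total series resistance ΣR = 2.71 + 15.7 + 89.0 = 107.4 kΩ.
R_{R1..R2} = 2.71 + 15.7 = 18.41 kΩ.
V = V_supply · R/ΣR = 21.5 × 0.1714 = 3.685 V.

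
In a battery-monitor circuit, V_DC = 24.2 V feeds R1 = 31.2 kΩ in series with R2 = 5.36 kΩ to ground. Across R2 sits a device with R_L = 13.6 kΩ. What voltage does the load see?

The load sits in parallel with R2, giving an effective lower resistance R2' = R2·R_L/(R2+R_L) = 3.845 kΩ.
Then V_out = V_DC · R2'/(R1 + R2') = 24.2 × 3.845/35.04 = 2.655 V.

V_out ≈ 2.65 V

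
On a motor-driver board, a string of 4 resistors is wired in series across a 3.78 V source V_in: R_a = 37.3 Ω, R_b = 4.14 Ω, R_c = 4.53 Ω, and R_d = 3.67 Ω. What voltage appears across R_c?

Series total: ΣR = 37.3 + 4.14 + 4.53 + 3.67 = 49.64 Ω.
By the voltage-divider rule, V = 3.78 × 4.530/49.64 = 0.3450 V.

V ≈ 0.345 V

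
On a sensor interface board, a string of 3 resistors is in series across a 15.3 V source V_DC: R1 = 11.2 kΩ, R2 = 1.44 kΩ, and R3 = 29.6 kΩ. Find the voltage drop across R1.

ΣR = 11.2 + 1.44 + 29.6 = 42.24 kΩ.
Voltage divider: V = V_DC · (11.20 / 42.24) = 15.3 × 0.2652 = 4.057 V.

V ≈ 4.06 V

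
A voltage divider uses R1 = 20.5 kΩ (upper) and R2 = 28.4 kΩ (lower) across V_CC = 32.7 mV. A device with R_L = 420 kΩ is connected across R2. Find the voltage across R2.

V_out ≈ 18.5 mV

The load sits in parallel with R2, giving an effective lower resistance R2' = R2·R_L/(R2+R_L) = 26.60 kΩ.
Then V_out = V_CC · R2'/(R1 + R2') = 32.7 × 26.60/47.10 = 18.47 mV.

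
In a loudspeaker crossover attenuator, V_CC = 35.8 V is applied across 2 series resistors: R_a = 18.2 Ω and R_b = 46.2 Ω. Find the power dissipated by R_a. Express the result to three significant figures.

P ≈ 5.62 W

The common current is I = 35.8/64.40 = 0.5559 A.
V(R_a) = I·R = 10.12 V; P = V·I = 10.12 × 0.5559 = 5.624 W.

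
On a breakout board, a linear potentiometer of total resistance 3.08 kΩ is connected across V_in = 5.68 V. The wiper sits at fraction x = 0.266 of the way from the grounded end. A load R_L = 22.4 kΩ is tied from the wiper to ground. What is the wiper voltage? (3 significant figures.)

V_out ≈ 1.47 V

Lower segment x·R_p = 0.8193 kΩ; upper segment (1−x)·R_p = 2.261 kΩ.
Lower segment in parallel with the load: 0.8193 ‖ 22.4 = 0.7904 kΩ.
V_out = 5.68 × 0.7904/(2.261 + 0.7904) = 1.471 V.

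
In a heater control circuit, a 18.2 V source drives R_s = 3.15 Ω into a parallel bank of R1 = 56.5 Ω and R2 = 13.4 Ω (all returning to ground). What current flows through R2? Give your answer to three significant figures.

Combine the parallel branches: R_p = (1/56.5 + 1/13.4)⁻¹ = 10.83 Ω.
V_A = 18.2 × 10.83/13.98 = 14.10 V.
I(R2) = V_A / R2 = 14.10/13.4 = 1.052 A.
(Equivalently: I_total = 1.302 A, then current-divider fraction G_k/ΣG = 0.8083.)

I ≈ 1.05 A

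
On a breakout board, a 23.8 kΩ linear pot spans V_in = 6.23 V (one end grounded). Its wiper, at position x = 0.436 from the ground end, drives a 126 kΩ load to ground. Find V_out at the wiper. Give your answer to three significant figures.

The pot divides into 13.42 kΩ above the wiper and 10.38 kΩ below.
(x·R_p) ‖ R_L = 9.587 kΩ.
Loaded-divider output: V_out = 6.23 × 0.4166 = 2.596 V.

V_out ≈ 2.60 V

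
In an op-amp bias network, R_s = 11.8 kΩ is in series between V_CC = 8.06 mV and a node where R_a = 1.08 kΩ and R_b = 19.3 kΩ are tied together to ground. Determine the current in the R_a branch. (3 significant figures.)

Combine the parallel branches: R_p = (1/1.08 + 1/19.3)⁻¹ = 1.023 kΩ.
V_A = 8.06 × 1.023/12.82 = 0.6429 mV.
Branch current I = V_A/R_a = 0.6429/1.08 = 0.5953 µA.

I ≈ 0.595 µA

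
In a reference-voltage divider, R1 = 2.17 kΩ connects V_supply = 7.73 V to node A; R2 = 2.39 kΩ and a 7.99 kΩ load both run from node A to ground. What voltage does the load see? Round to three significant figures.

V_out ≈ 3.55 V

The load sits in parallel with R2, giving an effective lower resistance R2' = R2·R_L/(R2+R_L) = 1.840 kΩ.
Now apply the divider: V_out = 7.73 × 0.4588 = 3.547 V.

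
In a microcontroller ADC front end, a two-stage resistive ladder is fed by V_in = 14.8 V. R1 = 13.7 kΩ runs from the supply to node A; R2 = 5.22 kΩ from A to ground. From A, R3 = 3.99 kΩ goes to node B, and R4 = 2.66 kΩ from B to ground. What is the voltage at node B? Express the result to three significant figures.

V_B ≈ 1.04 V

Node A sees R2 in parallel with the series input of stage 2, R3 + R4 = 6.650 kΩ.
R2 ‖ (R3+R4) = 2.924 kΩ.
So V_A = 14.8 × 0.1759 = 2.603 V.
V_B = V_A × 0.4000 = 1.041 V.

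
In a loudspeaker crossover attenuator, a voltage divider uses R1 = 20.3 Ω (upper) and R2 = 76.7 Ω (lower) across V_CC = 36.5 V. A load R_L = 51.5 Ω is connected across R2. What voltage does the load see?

First combine the lower leg with the load: R2 ‖ R_L = 30.81 Ω.
Voltage divider with the loaded lower leg: V_out = 36.5 × 30.81/(20.3 + 30.81) = 36.5 × 0.6028 = 22.00 V.
(Unloaded it would be 28.9 V; the load pulls it down.)

V_out ≈ 22.0 V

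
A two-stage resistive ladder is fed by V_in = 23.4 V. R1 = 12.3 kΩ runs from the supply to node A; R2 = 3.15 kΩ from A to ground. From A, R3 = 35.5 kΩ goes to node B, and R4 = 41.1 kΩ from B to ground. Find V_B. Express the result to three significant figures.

V_B ≈ 2.48 V

Looking into the second stage from A: R3 + R4 = 76.60 kΩ appears in parallel with R2.
Effective lower resistance at A: R2 ‖ 76.60 = 3.026 kΩ.
V_A = 23.4 × 3.026/(12.3 + 3.026) = 4.620 V.
V_B = V_A × 0.5366 = 2.479 V.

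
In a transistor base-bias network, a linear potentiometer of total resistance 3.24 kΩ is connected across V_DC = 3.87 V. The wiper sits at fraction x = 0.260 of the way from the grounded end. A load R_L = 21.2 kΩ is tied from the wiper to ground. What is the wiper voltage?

V_out ≈ 0.977 V

The pot divides into 2.398 kΩ above the wiper and 0.8424 kΩ below.
Lower segment in parallel with the load: 0.8424 ‖ 21.2 = 0.8102 kΩ.
Then V_out = V_DC · 0.8102/(2.398 + 0.8102) = 0.9775 V.
(Unloaded: V_out = x·V_DC = 1.01 V.)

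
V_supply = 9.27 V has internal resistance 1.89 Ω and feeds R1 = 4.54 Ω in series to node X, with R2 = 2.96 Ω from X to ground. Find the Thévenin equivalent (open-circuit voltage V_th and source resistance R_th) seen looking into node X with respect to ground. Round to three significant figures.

R1' = 1.89 + 4.54 = 6.430 Ω (source resistance + R1).
With X open, the divider is unloaded: V_th = 9.27 × 2.96/9.390 = 2.922 V.
Zeroing V_supply shorts the top of R1' to ground, so R_th = R1' ‖ R2 = 2.027 Ω.

V_th ≈ 2.92 V, R_th ≈ 2.03 Ω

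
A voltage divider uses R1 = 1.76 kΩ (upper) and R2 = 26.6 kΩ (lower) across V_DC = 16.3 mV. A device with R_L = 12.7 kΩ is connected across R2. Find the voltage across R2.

V_out ≈ 13.5 mV

First combine the lower leg with the load: R2 ‖ R_L = 8.596 kΩ.
Voltage divider with the loaded lower leg: V_out = 16.3 × 8.596/(1.76 + 8.596) = 16.3 × 0.8300 = 13.53 mV.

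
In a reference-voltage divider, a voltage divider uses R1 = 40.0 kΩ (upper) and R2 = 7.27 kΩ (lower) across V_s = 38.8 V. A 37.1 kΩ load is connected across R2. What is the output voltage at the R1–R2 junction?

R2 ‖ R_L = (7.27 × 37.1)/(7.27 + 37.1) = 6.079 kΩ.
Voltage divider with the loaded lower leg: V_out = 38.8 × 6.079/(40.0 + 6.079) = 38.8 × 0.1319 = 5.119 V.

V_out ≈ 5.12 V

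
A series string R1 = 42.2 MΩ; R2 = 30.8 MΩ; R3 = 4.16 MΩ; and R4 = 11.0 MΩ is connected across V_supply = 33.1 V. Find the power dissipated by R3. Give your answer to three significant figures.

Series current I = V_supply/ΣR = 33.1/88.16 = 0.3755 µA.
P(R3) = I²·R3 = (0.3755)² × 4.16 = 0.5864 µW.

P ≈ 0.586 µW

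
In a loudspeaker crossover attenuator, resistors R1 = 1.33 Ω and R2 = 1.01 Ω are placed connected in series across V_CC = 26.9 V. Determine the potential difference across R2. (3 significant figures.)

V ≈ 11.6 V

ΣR = 1.33 + 1.01 = 2.340 Ω.
Voltage divider: V = V_CC · (1.010 / 2.340) = 26.9 × 0.4316 = 11.61 V.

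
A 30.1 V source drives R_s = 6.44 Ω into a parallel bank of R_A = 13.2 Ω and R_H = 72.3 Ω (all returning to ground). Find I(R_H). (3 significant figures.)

Combine the parallel branches: R_p = (1/13.2 + 1/72.3)⁻¹ = 11.16 Ω.
V_A = 30.1 × 11.16/17.60 = 19.09 V.
Branch current I = V_A/R_H = 19.09/72.3 = 0.2640 A.

I ≈ 0.264 A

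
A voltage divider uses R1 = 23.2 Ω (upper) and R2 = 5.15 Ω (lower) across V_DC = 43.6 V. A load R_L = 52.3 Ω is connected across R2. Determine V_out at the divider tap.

First combine the lower leg with the load: R2 ‖ R_L = 4.688 Ω.
Then V_out = V_DC · R2'/(R1 + R2') = 43.6 × 4.688/27.89 = 7.330 V.

V_out ≈ 7.33 V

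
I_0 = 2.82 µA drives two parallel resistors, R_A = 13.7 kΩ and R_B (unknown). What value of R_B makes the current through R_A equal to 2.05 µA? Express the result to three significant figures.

R_B ≈ 36.5 kΩ

The fraction through R_A equals R_B/(R_A+R_B).
2.05/2.82 = R_B/(R_A + R_B) → R_B = R_A · (0.7270)/(1 − 0.7270) = 13.7 × 2.662 = 36.47 kΩ.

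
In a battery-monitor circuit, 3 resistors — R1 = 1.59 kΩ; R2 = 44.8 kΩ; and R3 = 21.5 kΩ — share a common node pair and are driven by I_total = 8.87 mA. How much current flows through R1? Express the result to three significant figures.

ΣG = 1/1.59 + 1/44.8 + 1/21.5 = 0.6978.
R1 takes the fraction G_k/ΣG = 0.6289/0.6978 = 0.9014, so I = 8.87 × 0.9014 = 7.995 mA.

I ≈ 7.99 mA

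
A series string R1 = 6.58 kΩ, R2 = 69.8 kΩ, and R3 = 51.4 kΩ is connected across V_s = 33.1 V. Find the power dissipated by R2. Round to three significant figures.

ΣR = 127.8 kΩ → I = 33.1/127.8 = 0.2590 mA.
P = I²R = 0.06710 × 69.8 = 4.684 mW.

P ≈ 4.68 mW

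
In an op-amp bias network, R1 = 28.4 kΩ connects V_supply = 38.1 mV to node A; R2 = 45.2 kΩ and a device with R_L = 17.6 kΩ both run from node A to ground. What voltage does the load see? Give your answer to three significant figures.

R2 ‖ R_L = (45.2 × 17.6)/(45.2 + 17.6) = 12.67 kΩ.
Now apply the divider: V_out = 38.1 × 0.3085 = 11.75 mV.

V_out ≈ 11.8 mV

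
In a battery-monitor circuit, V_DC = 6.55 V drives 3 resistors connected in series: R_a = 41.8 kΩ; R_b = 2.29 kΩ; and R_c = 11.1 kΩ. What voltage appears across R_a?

Total series resistance ΣR = 41.8 + 2.29 + 11.1 = 55.19 kΩ.
By the voltage-divider rule, V = 6.55 × 41.80/55.19 = 4.961 V.

V ≈ 4.96 V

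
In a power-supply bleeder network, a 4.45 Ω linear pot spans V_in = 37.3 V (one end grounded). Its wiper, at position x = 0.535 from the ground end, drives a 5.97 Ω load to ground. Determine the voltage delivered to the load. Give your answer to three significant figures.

Split the track: R_lower = x·R_p = 2.381 Ω, R_upper = (1−x)·R_p = 2.069 Ω.
Lower segment in parallel with the load: 2.381 ‖ 5.97 = 1.702 Ω.
Then V_out = V_in · 1.702/(2.069 + 1.702) = 16.83 V.

V_out ≈ 16.8 V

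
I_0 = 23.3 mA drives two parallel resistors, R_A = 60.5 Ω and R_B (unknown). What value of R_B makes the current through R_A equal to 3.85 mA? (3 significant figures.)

R_B ≈ 12.0 Ω

In a two-way split, I_A/I_0 = R_B/(R_A + R_B).
3.85/23.3 = R_B/(R_A + R_B) → R_B = R_A · (0.1652)/(1 − 0.1652) = 60.5 × 0.1979 = 11.98 Ω.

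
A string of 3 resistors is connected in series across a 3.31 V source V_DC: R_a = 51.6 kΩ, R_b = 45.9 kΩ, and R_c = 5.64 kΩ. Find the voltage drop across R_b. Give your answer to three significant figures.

Total series resistance ΣR = 51.6 + 45.9 + 5.64 = 103.1 kΩ.
V = V_DC · R/ΣR = 3.31 × 0.4450 = 1.473 V.

V ≈ 1.47 V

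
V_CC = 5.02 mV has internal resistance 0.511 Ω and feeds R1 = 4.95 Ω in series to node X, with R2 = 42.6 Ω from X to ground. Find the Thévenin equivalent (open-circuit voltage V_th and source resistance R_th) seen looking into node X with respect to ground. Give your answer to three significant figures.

V_th ≈ 4.45 mV, R_th ≈ 4.84 Ω

R1' = 0.511 + 4.95 = 5.461 Ω (source resistance + R1).
V_th is the unloaded tap voltage: V_CC · R2/(R1'+R2) = 5.02 × 0.8864 = 4.450 mV.
Looking into X with the source shorted: R_th = R1'·R2/(R1'+R2) = 5.461 × 42.6/48.06 = 4.840 Ω.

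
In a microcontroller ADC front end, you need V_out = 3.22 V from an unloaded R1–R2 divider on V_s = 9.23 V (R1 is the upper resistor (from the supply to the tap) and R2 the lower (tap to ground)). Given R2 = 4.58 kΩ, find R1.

R1 ≈ 8.55 kΩ

The divider ratio is R2/(R1+R2) = 3.22/9.23 = 0.3489.
Rearranging, R1 = R2·(1−k)/k = 4.58 × 1.866 = 8.548 kΩ.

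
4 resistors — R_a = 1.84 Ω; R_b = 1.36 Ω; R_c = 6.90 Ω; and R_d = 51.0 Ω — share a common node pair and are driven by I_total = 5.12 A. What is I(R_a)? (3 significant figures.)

I ≈ 1.93 A

Total conductance ΣG = 1/1.84 + 1/1.36 + 1/6.90 + 1/51.0 = 1.443 (units of 1/Ω).
Current divider: I(R_a) = I_total · G_k/ΣG = 5.12 × (0.5435/1.443) = 5.12 × 0.3766 = 1.928 A.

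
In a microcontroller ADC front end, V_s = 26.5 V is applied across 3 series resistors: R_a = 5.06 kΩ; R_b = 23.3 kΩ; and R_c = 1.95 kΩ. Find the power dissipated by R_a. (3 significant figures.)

ΣR = 30.31 kΩ → I = 26.5/30.31 = 0.8743 mA.
V(R_a) = I·R = 4.424 V; P = V·I = 4.424 × 0.8743 = 3.868 mW.

P ≈ 3.87 mW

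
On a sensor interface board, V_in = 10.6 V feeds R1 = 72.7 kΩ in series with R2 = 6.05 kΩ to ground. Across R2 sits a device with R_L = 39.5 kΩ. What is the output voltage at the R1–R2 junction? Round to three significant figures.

The load sits in parallel with R2, giving an effective lower resistance R2' = R2·R_L/(R2+R_L) = 5.246 kΩ.
Now apply the divider: V_out = 10.6 × 0.06731 = 0.7135 V.

V_out ≈ 0.713 V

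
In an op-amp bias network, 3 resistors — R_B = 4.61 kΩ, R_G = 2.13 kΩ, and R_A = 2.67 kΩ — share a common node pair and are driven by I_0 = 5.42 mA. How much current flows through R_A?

Total conductance ΣG = 1/4.61 + 1/2.13 + 1/2.67 = 1.061 (units of 1/kΩ).
R_A takes the fraction G_k/ΣG = 0.3745/1.061 = 0.3530, so I = 5.42 × 0.3530 = 1.913 mA.

I ≈ 1.91 mA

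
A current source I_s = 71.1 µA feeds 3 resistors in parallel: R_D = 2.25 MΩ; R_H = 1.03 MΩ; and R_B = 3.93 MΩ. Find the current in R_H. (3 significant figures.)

I ≈ 41.3 µA

Conductances: ΣG = 1/2.25 + 1/1.03 + 1/3.93 = 1.670 (1/MΩ).
By the current-divider rule, I = I_s · G_k/ΣG = 71.1 × 0.5814 = 41.34 µA.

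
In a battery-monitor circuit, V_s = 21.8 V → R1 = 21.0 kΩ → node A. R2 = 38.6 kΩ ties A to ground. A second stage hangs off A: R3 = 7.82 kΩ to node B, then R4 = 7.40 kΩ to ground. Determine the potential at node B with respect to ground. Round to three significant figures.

Looking into the second stage from A: R3 + R4 = 15.22 kΩ appears in parallel with R2.
R2 ‖ (R3+R4) = 10.92 kΩ.
V_A = 21.8 × 10.92/(21.0 + 10.92) = 7.456 V.
Then the unloaded second divider: V_B = V_A × R4/(R3+R4) = 7.456 × 0.4862 = 3.625 V.

V_B ≈ 3.63 V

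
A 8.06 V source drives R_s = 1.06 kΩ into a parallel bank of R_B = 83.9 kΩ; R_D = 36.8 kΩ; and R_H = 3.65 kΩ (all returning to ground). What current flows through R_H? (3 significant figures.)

I ≈ 1.66 mA

Parallel bank: R_p = 1/(1/83.9 + 1/36.8 + 1/3.65) = 3.194 kΩ.
V_A by voltage divider: V_A = 8.06 × 3.194/(1.06 + 3.194) = 6.052 V.
I(R_H) = V_A / R_H = 6.052/3.65 = 1.658 mA.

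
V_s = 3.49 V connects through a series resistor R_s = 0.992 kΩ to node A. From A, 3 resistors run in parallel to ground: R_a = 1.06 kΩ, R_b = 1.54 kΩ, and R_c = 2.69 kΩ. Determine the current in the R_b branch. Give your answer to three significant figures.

I ≈ 0.769 mA

Parallel bank: R_p = 1/(1/1.06 + 1/1.54 + 1/2.69) = 0.5090 kΩ.
Node voltage V_A = V_s · R_p/(R_s + R_p) = 3.49 × 0.3391 = 1.184 V.
I(R_b) = V_A / R_b = 1.184/1.54 = 0.7685 mA.
(Equivalently: I_total = 2.325 mA, then current-divider fraction G_k/ΣG = 0.3305.)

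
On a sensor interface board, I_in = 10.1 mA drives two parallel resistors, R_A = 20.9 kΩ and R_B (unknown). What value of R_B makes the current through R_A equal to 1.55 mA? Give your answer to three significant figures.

Two-branch current divider: I_A = I_in · R_B/(R_A + R_B).
1.55/10.1 = R_B/(R_A + R_B) → R_B = R_A · (0.1535)/(1 − 0.1535) = 20.9 × 0.1813 = 3.789 kΩ.

R_B ≈ 3.79 kΩ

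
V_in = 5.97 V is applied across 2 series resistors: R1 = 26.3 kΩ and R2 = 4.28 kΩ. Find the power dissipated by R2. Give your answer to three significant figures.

P ≈ 0.163 mW

ΣR = 30.58 kΩ → I = 5.97/30.58 = 0.1952 mA.
P(R2) = I²·R2 = (0.1952)² × 4.28 = 0.1631 mW.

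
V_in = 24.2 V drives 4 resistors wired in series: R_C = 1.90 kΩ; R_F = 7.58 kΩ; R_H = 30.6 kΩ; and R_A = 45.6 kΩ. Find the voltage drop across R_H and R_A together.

V ≈ 21.5 V

Total series resistance ΣR = 1.90 + 7.58 + 30.6 + 45.6 = 85.68 kΩ.
R_{R_H..R_A} = 30.6 + 45.6 = 76.20 kΩ.
V = V_in · R/ΣR = 24.2 × 0.8894 = 21.52 V.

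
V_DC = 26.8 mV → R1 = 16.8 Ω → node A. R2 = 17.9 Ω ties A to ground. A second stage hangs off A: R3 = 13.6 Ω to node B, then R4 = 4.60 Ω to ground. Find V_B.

Node A sees R2 in parallel with the series input of stage 2, R3 + R4 = 18.20 Ω.
Effective lower resistance at A: R2 ‖ 18.20 = 9.024 Ω.
First divider: V_A = V_DC · 9.024/(16.8 + 9.024) = 9.365 mV.
V_B = V_A × 0.2527 = 2.367 mV.

V_B ≈ 2.37 mV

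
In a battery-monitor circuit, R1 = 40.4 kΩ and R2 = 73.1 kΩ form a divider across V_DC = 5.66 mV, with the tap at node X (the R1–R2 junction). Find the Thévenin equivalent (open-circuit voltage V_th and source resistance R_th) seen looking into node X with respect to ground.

V_th is the unloaded tap voltage: V_DC · R2/(R1+R2) = 5.66 × 0.6441 = 3.645 mV.
Zeroing V_DC shorts the top of R1 to ground, so R_th = R1 ‖ R2 = 26.02 kΩ.

V_th ≈ 3.65 mV, R_th ≈ 26.0 kΩ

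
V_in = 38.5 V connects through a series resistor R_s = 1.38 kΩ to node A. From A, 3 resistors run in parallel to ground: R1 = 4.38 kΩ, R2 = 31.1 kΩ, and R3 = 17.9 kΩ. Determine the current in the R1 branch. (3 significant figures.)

Parallel bank: R_p = 1/(1/4.38 + 1/31.1 + 1/17.9) = 3.161 kΩ.
Node voltage V_A = V_in · R_p/(R_s + R_p) = 38.5 × 0.6961 = 26.80 V.
Branch current I = V_A/R1 = 26.80/4.38 = 6.119 mA.
(Equivalently: I_total = 8.478 mA, then current-divider fraction G_k/ΣG = 0.7217.)

I ≈ 6.12 mA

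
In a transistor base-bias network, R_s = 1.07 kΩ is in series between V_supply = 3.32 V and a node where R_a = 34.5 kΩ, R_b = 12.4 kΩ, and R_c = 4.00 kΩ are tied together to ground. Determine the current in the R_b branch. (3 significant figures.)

I ≈ 0.193 mA

Parallel bank: R_p = 1/(1/34.5 + 1/12.4 + 1/4.00) = 2.781 kΩ.
V_A by voltage divider: V_A = 3.32 × 2.781/(1.07 + 2.781) = 2.397 V.
I(R_b) = V_A / R_b = 2.397/12.4 = 0.1933 mA.
(Check via current divider: I_total = 0.8622 mA; share G_k/ΣG = 0.2242 → same result.)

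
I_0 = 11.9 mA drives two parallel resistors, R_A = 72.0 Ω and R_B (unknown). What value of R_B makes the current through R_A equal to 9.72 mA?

R_B ≈ 321 Ω

The fraction through R_A equals R_B/(R_A+R_B).
9.72/11.9 = R_B/(R_A + R_B) → R_B = R_A · (0.8168)/(1 − 0.8168) = 72.0 × 4.459 = 321.0 Ω.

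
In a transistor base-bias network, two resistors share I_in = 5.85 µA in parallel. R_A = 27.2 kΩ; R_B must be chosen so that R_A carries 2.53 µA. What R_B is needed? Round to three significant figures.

The fraction through R_A equals R_B/(R_A+R_B).
With f = 0.4325, R_B = R_A · f/(1−f) = 27.2 × 0.7620 = 20.73 kΩ.

R_B ≈ 20.7 kΩ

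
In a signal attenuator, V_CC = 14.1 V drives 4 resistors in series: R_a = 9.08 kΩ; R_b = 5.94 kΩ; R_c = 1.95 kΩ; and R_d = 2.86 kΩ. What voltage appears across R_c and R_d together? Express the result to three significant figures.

Series total: ΣR = 9.08 + 5.94 + 1.95 + 2.86 = 19.83 kΩ.
R_{R_c..R_d} = 1.95 + 2.86 = 4.810 kΩ.
V = V_CC · R/ΣR = 14.1 × 0.2426 = 3.420 V.

V ≈ 3.42 V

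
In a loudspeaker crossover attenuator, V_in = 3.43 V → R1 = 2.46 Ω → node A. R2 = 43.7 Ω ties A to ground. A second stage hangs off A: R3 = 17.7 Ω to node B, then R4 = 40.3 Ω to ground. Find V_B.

V_B ≈ 2.17 V

Looking into the second stage from A: R3 + R4 = 58.00 Ω appears in parallel with R2.
R2 ‖ (R3+R4) = 24.92 Ω.
First divider: V_A = V_in · 24.92/(2.46 + 24.92) = 3.122 V.
V_B = V_A × 0.6948 = 2.169 V.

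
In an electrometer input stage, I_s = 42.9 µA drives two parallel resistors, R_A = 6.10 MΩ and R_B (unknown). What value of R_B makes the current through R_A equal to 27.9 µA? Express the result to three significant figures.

Two-branch current divider: I_A = I_s · R_B/(R_A + R_B).
27.9/42.9 = R_B/(R_A + R_B) → R_B = R_A · (0.6503)/(1 − 0.6503) = 6.10 × 1.860 = 11.35 MΩ.

R_B ≈ 11.3 MΩ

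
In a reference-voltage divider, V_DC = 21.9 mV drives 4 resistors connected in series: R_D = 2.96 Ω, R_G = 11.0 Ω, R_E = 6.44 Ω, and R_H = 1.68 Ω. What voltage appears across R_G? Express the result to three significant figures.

Series total: ΣR = 2.96 + 11.0 + 6.44 + 1.68 = 22.08 Ω.
By the voltage-divider rule, V = 21.9 × 11.00/22.08 = 10.91 mV.

V ≈ 10.9 mV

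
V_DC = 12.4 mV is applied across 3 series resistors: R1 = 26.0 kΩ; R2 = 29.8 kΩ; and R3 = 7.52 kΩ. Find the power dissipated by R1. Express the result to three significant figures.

P ≈ 0.997 nW

ΣR = 63.32 kΩ → I = 12.4/63.32 = 0.1958 µA.
P(R1) = I²·R1 = (0.1958)² × 26.0 = 0.9971 nW.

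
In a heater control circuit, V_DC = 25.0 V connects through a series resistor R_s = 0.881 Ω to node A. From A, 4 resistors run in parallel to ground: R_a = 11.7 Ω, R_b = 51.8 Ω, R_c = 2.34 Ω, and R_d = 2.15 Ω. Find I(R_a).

Combine the parallel branches: R_p = (1/11.7 + 1/51.8 + 1/2.34 + 1/2.15)⁻¹ = 1.003 Ω.
V_A by voltage divider: V_A = 25.0 × 1.003/(0.881 + 1.003) = 13.31 V.
I(R_a) = V_A / R_a = 13.31/11.7 = 1.137 A.
(Equivalently: I_total = 13.27 A, then current-divider fraction G_k/ΣG = 0.08571.)

I ≈ 1.14 A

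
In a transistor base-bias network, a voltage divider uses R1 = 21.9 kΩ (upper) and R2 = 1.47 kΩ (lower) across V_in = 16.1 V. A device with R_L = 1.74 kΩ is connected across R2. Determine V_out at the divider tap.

V_out ≈ 0.565 V

The load sits in parallel with R2, giving an effective lower resistance R2' = R2·R_L/(R2+R_L) = 0.7968 kΩ.
Now apply the divider: V_out = 16.1 × 0.03511 = 0.5652 V.
(Unloaded it would be 1.01 V; the load pulls it down.)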